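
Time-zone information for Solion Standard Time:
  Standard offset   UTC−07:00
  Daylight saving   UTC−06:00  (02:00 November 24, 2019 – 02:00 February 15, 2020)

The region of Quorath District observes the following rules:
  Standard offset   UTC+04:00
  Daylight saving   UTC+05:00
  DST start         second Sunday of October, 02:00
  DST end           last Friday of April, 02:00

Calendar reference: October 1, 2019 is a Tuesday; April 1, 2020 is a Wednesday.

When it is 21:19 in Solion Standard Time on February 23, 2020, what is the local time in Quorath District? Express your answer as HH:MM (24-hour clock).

February 23, 2020 does not fall between 24 November 2019 and 15 February 2020, so daylight saving is not in effect and Solion Standard Time is at UTC−07:00.
21:19 Solion Standard Time + 7h = 04:19 UTC (rolling into the next day, 24 February 2020).
1 October 2019 is a Tuesday, so the first Sunday is October 6 and the second is October 13.
1 April 2020 is a Wednesday, so Fridays fall on 3, 10, 17, 24; the last is April 24.
At the standard offset (UTC+04:00), 04:19 UTC + 4h = 08:19 Quorath District standard time.
The standard-time date in Quorath District, February 24, 2020, lies within the daylight-saving period (13 October 2019 – 24 April 2020), so Quorath District is on daylight time, UTC+05:00.
04:19 UTC + 5h = 09:19 Quorath District.

09:19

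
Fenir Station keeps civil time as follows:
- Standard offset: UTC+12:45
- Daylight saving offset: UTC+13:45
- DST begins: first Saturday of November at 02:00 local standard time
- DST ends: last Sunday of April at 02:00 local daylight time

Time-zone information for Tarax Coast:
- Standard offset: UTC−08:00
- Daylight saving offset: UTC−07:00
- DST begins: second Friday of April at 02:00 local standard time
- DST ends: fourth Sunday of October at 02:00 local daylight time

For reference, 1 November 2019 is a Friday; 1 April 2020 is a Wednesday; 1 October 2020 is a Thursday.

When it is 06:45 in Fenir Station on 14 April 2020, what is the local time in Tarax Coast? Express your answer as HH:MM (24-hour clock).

10:00

1 November 2019 is a Friday, so the first Saturday is November 2.
1 April 2020 is a Wednesday, so Sundays fall on 5, 12, 19, 26; the last is April 26.
Daylight saving runs 2 November 2019 – 26 April 2020; 14 April 2020 is inside that window, so Fenir Station is at UTC+13:45.
06:45 Fenir Station − 13h45m = 17:00 UTC (rolling into the previous day, 13 April 2020).
1 April 2020 is a Wednesday, so the first Friday is April 3 and the second is April 10.
1 October 2020 is a Thursday, so the first Sunday is October 4 and the fourth is October 25.
At the standard offset (UTC−08:00), 17:00 UTC − 8h = 09:00 Tarax Coast standard time.
The standard-time date in Tarax Coast, 13 April 2020, lies within the daylight-saving period (10 April – 25 October), so Tarax Coast is on daylight time, UTC−07:00.
17:00 UTC − 7h = 10:00 Tarax Coast.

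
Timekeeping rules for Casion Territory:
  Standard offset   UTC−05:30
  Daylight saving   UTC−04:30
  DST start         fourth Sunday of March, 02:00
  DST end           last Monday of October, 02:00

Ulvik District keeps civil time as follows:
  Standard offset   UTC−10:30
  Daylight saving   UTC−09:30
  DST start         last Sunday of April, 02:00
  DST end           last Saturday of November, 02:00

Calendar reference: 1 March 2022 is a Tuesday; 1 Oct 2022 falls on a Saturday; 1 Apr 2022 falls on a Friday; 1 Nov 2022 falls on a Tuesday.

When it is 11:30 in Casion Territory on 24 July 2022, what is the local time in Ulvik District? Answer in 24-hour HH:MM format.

06:30

1 March 2022 is a Tuesday, so the first Sunday is March 6 and the fourth is March 27.
1 October 2022 is a Saturday, so Mondays fall on 3, 10, 17, 24, 31; the last is October 31.
24 July 2022 falls between 27 March and 31 October, so daylight saving is in effect and Casion Territory is at UTC−04:30.
11:30 Casion Territory + 4h30m = 16:00 UTC.
1 April 2022 is a Friday, so Sundays fall on 3, 10, 17, 24; the last is April 24.
1 November 2022 is a Tuesday, so Saturdays fall on 5, 12, 19, 26; the last is November 26.
At the standard offset (UTC−10:30), 16:00 UTC − 10h30m = 05:30 Ulvik District standard time.
The standard-time date in Ulvik District, 24 July 2022, falls between 24 April and 26 November, so daylight saving is in effect and Ulvik District is at UTC−09:30.
16:00 UTC − 9h30m = 06:30 Ulvik District.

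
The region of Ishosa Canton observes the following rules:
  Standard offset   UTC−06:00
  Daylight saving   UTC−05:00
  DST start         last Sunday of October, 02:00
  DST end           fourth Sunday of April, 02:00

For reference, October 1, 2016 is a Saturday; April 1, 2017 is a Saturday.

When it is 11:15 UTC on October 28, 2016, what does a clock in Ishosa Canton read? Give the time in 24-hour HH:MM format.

05:15

1 October 2016 is a Saturday, so Sundays fall on 2, 9, 16, 23, 30; the last is October 30.
1 April 2017 is a Saturday, so the first Sunday is April 2 and the fourth is April 23.
At the standard offset (UTC−06:00), 11:15 UTC − 6h = 05:15 Ishosa Canton standard time.
The standard-time date in Ishosa Canton, October 28, 2016, is outside the daylight-saving period (30 October 2016 – 23 April 2017), so Ishosa Canton is on standard time, UTC−06:00.
11:15 UTC − 6h = 05:15 local.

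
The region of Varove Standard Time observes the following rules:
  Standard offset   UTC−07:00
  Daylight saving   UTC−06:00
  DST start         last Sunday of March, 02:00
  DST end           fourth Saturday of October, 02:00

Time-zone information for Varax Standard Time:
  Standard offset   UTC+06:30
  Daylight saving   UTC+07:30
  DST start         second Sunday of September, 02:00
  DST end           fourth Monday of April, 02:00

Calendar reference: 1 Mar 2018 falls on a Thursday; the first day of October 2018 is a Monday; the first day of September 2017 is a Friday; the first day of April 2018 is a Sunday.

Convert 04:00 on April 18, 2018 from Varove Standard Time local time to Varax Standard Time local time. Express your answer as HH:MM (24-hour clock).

1 March 2018 is a Thursday, so Sundays fall on 4, 11, 18, 25; the last is March 25.
1 October 2018 is a Monday, so the first Saturday is October 6 and the fourth is October 27.
April 18, 2018 lies within the daylight-saving period (25 March – 27 October), so Varove Standard Time is on daylight time, UTC−06:00.
04:00 Varove Standard Time + 6h = 10:00 UTC.
1 September 2017 is a Friday, so the first Sunday is September 3 and the second is September 10.
1 April 2018 is a Sunday, so the first Monday is April 2 and the fourth is April 23.
At the standard offset (UTC+06:30), 10:00 UTC + 6h30m = 16:30 Varax Standard Time standard time.
The standard-time date in Varax Standard Time, April 18, 2018, lies within the daylight-saving period (10 September 2017 – 23 April 2018), so Varax Standard Time is on daylight time, UTC+07:30.
10:00 UTC + 7h30m = 17:30 Varax Standard Time.

17:30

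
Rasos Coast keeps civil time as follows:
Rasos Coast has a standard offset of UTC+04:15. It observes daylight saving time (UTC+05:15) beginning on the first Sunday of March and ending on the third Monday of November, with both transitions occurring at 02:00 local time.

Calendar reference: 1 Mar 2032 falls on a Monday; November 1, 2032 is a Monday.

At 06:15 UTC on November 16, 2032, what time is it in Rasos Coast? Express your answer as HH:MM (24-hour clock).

10:30

1 March 2032 is a Monday, so the first Sunday is March 7.
1 November 2032 is a Monday, so the first Monday is November 1 and the third is November 15.
At the standard offset (UTC+04:15), 06:15 UTC + 4h15m = 10:30 Rasos Coast standard time.
The standard-time date in Rasos Coast, November 16, 2032, does not fall between 7 March and 15 November, so daylight saving is not in effect and Rasos Coast is at UTC+04:15.
06:15 UTC + 4h15m = 10:30 local.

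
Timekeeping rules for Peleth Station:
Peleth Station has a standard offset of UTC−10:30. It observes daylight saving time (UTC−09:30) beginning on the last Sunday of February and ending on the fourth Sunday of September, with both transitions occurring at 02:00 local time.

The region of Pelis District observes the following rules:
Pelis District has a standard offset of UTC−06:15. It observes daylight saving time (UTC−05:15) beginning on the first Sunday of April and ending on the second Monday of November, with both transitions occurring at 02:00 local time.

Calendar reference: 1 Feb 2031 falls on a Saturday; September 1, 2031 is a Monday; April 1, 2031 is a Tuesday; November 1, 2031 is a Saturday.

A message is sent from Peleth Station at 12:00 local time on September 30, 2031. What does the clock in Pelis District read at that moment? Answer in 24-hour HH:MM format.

17:15

1 February 2031 is a Saturday, so Sundays fall on 2, 9, 16, 23; the last is February 23.
1 September 2031 is a Monday, so the first Sunday is September 7 and the fourth is September 28.
Daylight saving runs 23 February – 28 September; September 30, 2031 is outside that window, so Peleth Station is on standard time at UTC−10:30.
12:00 Peleth Station + 10h30m = 22:30 UTC.
1 April 2031 is a Tuesday, so the first Sunday is April 6.
1 November 2031 is a Saturday, so the first Monday is November 3 and the second is November 10.
At the standard offset (UTC−06:15), 22:30 UTC − 6h15m = 16:15 Pelis District standard time.
The standard-time date in Pelis District, September 30, 2031, falls between 6 April and 10 November, so daylight saving is in effect and Pelis District is at UTC−05:15.
22:30 UTC − 5h15m = 17:15 Pelis District.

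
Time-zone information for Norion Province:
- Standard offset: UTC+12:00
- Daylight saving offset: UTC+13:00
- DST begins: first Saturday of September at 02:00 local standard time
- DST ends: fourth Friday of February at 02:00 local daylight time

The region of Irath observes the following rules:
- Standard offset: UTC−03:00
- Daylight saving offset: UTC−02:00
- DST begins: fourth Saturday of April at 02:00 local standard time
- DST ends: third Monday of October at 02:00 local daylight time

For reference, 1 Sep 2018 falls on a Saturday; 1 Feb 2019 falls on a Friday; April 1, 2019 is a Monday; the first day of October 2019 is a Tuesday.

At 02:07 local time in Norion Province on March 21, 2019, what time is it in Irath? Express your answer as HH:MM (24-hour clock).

1 September 2018 is a Saturday, so the first Saturday is September 1.
1 February 2019 is a Friday, so the first Friday is February 1 and the fourth is February 22.
March 21, 2019 does not fall between 1 September 2018 and 22 February 2019, so daylight saving is not in effect and Norion Province is at UTC+12:00.
02:07 Norion Province − 12h = 14:07 UTC (rolling into the previous day, 20 March 2019).
1 April 2019 is a Monday, so the first Saturday is April 6 and the fourth is April 27.
1 October 2019 is a Tuesday, so the first Monday is October 7 and the third is October 21.
At the standard offset (UTC−03:00), 14:07 UTC − 3h = 11:07 Irath standard time.
Daylight saving runs 27 April – 21 October; the standard-time date in Irath, March 20, 2019, is outside that window, so Irath is on standard time at UTC−03:00.
14:07 UTC − 3h = 11:07 Irath.

11:07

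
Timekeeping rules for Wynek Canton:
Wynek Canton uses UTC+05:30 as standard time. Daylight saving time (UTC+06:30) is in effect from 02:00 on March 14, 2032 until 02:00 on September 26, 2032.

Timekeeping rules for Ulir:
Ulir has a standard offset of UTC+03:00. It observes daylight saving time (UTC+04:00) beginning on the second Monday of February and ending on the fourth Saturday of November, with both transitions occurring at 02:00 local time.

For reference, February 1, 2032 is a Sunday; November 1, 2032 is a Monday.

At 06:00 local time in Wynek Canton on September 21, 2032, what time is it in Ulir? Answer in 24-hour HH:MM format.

03:30

Daylight saving runs 14 March – 26 September; September 21, 2032 is inside that window, so Wynek Canton is at UTC+06:30.
06:00 Wynek Canton − 6h30m = 23:30 UTC (rolling into the previous day, 20 September 2032).
1 February 2032 is a Sunday, so the first Monday is February 2 and the second is February 9.
1 November 2032 is a Monday, so the first Saturday is November 6 and the fourth is November 27.
At the standard offset (UTC+03:00), 23:30 UTC + 3h = 02:30 Ulir standard time (rolling into the next day, 21 September 2032).
Daylight saving runs 9 February – 27 November; the standard-time date in Ulir, September 21, 2032, is inside that window, so Ulir is at UTC+04:00.
23:30 UTC + 4h = 03:30 Ulir (rolling into the next day, 21 September 2032).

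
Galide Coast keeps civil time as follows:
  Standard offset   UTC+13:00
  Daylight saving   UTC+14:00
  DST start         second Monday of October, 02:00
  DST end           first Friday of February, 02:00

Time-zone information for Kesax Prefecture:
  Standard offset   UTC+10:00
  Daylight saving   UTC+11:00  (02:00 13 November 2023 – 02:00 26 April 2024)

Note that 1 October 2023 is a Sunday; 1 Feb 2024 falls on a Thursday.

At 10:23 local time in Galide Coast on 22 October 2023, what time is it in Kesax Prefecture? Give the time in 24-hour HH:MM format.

1 October 2023 is a Sunday, so the first Monday is October 2 and the second is October 9.
1 February 2024 is a Thursday, so the first Friday is February 2.
22 October 2023 falls between 9 October 2023 and 2 February 2024, so daylight saving is in effect and Galide Coast is at UTC+14:00.
10:23 Galide Coast − 14h = 20:23 UTC (rolling into the previous day, 21 October 2023).
At the standard offset (UTC+10:00), 20:23 UTC + 10h = 06:23 Kesax Prefecture standard time (rolling into the next day, 22 October 2023).
The standard-time date in Kesax Prefecture, 22 October 2023, is outside the daylight-saving period (13 November 2023 – 26 April 2024), so Kesax Prefecture is on standard time, UTC+10:00.
20:23 UTC + 10h = 06:23 Kesax Prefecture (rolling into the next day, 22 October 2023).

06:23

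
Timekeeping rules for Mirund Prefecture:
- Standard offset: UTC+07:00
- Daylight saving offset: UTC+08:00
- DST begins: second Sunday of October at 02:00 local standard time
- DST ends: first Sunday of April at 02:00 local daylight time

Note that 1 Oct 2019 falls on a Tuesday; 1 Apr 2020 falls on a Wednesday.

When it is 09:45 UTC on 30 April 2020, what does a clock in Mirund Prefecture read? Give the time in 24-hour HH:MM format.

16:45

1 October 2019 is a Tuesday, so the first Sunday is October 6 and the second is October 13.
1 April 2020 is a Wednesday, so the first Sunday is April 5.
At the standard offset (UTC+07:00), 09:45 UTC + 7h = 16:45 Mirund Prefecture standard time.
Daylight saving runs 13 October 2019 – 5 April 2020; the standard-time date in Mirund Prefecture, 30 April 2020, is outside that window, so Mirund Prefecture is on standard time at UTC+07:00.
09:45 UTC + 7h = 16:45 local.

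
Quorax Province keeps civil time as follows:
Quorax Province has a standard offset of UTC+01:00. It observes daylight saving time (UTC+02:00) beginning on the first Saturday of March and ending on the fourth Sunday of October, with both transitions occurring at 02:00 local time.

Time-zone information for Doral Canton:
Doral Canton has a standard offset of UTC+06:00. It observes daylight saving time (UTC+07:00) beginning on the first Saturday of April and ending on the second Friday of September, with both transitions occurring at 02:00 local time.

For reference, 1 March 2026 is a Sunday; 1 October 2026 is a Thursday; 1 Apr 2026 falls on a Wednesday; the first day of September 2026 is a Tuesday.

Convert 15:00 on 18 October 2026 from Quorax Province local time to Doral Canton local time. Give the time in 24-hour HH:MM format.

19:00

1 March 2026 is a Sunday, so the first Saturday is March 7.
1 October 2026 is a Thursday, so the first Sunday is October 4 and the fourth is October 25.
Daylight saving runs 7 March – 25 October; 18 October 2026 is inside that window, so Quorax Province is at UTC+02:00.
15:00 Quorax Province − 2h = 13:00 UTC.
1 April 2026 is a Wednesday, so the first Saturday is April 4.
1 September 2026 is a Tuesday, so the first Friday is September 4 and the second is September 11.
At the standard offset (UTC+06:00), 13:00 UTC + 6h = 19:00 Doral Canton standard time.
The standard-time date in Doral Canton, 18 October 2026, does not fall between 4 April and 11 September, so daylight saving is not in effect and Doral Canton is at UTC+06:00.
13:00 UTC + 6h = 19:00 Doral Canton.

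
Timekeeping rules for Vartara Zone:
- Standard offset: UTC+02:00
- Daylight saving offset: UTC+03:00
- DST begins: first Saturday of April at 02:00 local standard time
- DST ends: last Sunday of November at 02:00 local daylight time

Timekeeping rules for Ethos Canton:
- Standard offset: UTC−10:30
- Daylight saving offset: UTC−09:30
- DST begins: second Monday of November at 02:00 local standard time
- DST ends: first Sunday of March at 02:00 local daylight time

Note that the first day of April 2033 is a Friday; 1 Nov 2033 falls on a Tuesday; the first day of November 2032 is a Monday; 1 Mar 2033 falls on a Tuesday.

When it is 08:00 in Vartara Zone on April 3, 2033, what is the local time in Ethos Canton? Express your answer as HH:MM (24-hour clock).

1 April 2033 is a Friday, so the first Saturday is April 2.
1 November 2033 is a Tuesday, so Sundays fall on 6, 13, 20, 27; the last is November 27.
April 3, 2033 falls between 2 April and 27 November, so daylight saving is in effect and Vartara Zone is at UTC+03:00.
08:00 Vartara Zone − 3h = 05:00 UTC.
1 November 2032 is a Monday, so the first Monday is November 1 and the second is November 8.
1 March 2033 is a Tuesday, so the first Sunday is March 6.
At the standard offset (UTC−10:30), 05:00 UTC − 10h30m = 18:30 Ethos Canton standard time (rolling into the previous day, 2 April 2033).
Daylight saving runs 8 November 2032 – 6 March 2033; the standard-time date in Ethos Canton, April 2, 2033, is outside that window, so Ethos Canton is on standard time at UTC−10:30.
05:00 UTC − 10h30m = 18:30 Ethos Canton (rolling into the previous day, 2 April 2033).

18:30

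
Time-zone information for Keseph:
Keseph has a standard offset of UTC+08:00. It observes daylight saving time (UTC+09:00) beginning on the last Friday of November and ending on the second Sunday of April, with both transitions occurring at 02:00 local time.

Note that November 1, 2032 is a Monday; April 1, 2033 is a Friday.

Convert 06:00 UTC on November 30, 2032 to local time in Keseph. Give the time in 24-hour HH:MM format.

1 November 2032 is a Monday, so Fridays fall on 5, 12, 19, 26; the last is November 26.
1 April 2033 is a Friday, so the first Sunday is April 3 and the second is April 10.
At the standard offset (UTC+08:00), 06:00 UTC + 8h = 14:00 Keseph standard time.
Daylight saving runs 26 November 2032 – 10 April 2033; the standard-time date in Keseph, November 30, 2032, is inside that window, so Keseph is at UTC+09:00.
06:00 UTC + 9h = 15:00 local.

15:00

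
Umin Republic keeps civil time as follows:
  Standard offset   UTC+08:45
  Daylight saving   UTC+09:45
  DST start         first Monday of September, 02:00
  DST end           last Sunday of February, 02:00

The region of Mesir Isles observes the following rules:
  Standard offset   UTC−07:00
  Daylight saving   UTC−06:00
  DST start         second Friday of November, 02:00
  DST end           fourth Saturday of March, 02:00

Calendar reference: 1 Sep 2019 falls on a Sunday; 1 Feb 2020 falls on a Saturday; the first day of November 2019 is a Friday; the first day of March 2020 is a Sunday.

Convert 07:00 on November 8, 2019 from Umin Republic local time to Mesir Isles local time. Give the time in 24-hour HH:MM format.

1 September 2019 is a Sunday, so the first Monday is September 2.
1 February 2020 is a Saturday, so Sundays fall on 2, 9, 16, 23; the last is February 23.
Daylight saving runs 2 September 2019 – 23 February 2020; November 8, 2019 is inside that window, so Umin Republic is at UTC+09:45.
07:00 Umin Republic − 9h45m = 21:15 UTC (rolling into the previous day, 7 November 2019).
1 November 2019 is a Friday, so the first Friday is November 1 and the second is November 8.
1 March 2020 is a Sunday, so the first Saturday is March 7 and the fourth is March 28.
At the standard offset (UTC−07:00), 21:15 UTC − 7h = 14:15 Mesir Isles standard time.
The standard-time date in Mesir Isles, November 7, 2019, does not fall between 8 November 2019 and 28 March 2020, so daylight saving is not in effect and Mesir Isles is at UTC−07:00.
21:15 UTC − 7h = 14:15 Mesir Isles.

14:15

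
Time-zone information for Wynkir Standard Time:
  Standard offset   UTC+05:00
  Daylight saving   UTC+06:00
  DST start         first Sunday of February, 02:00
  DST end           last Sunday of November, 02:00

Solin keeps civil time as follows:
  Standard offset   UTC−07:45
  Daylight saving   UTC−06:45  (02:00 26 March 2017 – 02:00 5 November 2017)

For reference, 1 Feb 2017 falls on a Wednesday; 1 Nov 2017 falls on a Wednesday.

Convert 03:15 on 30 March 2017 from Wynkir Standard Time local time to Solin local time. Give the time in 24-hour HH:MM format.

14:30

1 February 2017 is a Wednesday, so the first Sunday is February 5.
1 November 2017 is a Wednesday, so Sundays fall on 5, 12, 19, 26; the last is November 26.
30 March 2017 lies within the daylight-saving period (5 February – 26 November), so Wynkir Standard Time is on daylight time, UTC+06:00.
03:15 Wynkir Standard Time − 6h = 21:15 UTC (rolling into the previous day, 29 March 2017).
At the standard offset (UTC−07:45), 21:15 UTC − 7h45m = 13:30 Solin standard time.
Daylight saving runs 26 March – 5 November; the standard-time date in Solin, 29 March 2017, is inside that window, so Solin is at UTC−06:45.
21:15 UTC − 6h45m = 14:30 Solin.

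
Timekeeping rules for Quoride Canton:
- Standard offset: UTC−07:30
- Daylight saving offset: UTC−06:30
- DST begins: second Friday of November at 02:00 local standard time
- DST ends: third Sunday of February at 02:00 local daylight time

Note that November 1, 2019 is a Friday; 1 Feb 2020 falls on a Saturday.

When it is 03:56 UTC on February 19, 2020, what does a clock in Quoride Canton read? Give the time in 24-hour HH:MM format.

20:26

1 November 2019 is a Friday, so the first Friday is November 1 and the second is November 8.
1 February 2020 is a Saturday, so the first Sunday is February 2 and the third is February 16.
At the standard offset (UTC−07:30), 03:56 UTC − 7h30m = 20:26 Quoride Canton standard time (rolling into the previous day, 18 February 2020).
Daylight saving runs 8 November 2019 – 16 February 2020; the standard-time date in Quoride Canton, February 18, 2020, is outside that window, so Quoride Canton is on standard time at UTC−07:30.
03:56 UTC − 7h30m = 20:26 local (rolling into the previous day, 18 February 2020).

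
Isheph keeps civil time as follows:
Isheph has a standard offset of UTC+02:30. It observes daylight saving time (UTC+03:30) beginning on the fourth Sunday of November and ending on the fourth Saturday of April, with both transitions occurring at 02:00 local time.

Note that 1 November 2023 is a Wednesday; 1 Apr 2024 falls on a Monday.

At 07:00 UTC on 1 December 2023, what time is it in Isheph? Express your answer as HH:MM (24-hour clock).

1 November 2023 is a Wednesday, so the first Sunday is November 5 and the fourth is November 26.
1 April 2024 is a Monday, so the first Saturday is April 6 and the fourth is April 27.
At the standard offset (UTC+02:30), 07:00 UTC + 2h30m = 09:30 Isheph standard time.
Daylight saving runs 26 November 2023 – 27 April 2024; the standard-time date in Isheph, 1 December 2023, is inside that window, so Isheph is at UTC+03:30.
07:00 UTC + 3h30m = 10:30 local.

10:30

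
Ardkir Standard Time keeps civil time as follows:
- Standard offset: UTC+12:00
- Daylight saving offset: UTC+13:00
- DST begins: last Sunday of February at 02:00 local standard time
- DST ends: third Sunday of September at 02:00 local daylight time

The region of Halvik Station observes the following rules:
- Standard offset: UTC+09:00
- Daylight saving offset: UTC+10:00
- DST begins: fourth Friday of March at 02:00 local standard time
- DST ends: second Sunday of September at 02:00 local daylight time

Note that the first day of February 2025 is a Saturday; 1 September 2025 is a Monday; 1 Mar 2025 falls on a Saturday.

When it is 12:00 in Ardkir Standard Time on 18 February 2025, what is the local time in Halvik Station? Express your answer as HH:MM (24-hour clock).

09:00

1 February 2025 is a Saturday, so Sundays fall on 2, 9, 16, 23; the last is February 23.
1 September 2025 is a Monday, so the first Sunday is September 7 and the third is September 21.
18 February 2025 does not fall between 23 February and 21 September, so daylight saving is not in effect and Ardkir Standard Time is at UTC+12:00.
12:00 Ardkir Standard Time − 12h = 00:00 UTC.
1 March 2025 is a Saturday, so the first Friday is March 7 and the fourth is March 28.
1 September 2025 is a Monday, so the first Sunday is September 7 and the second is September 14.
At the standard offset (UTC+09:00), 00:00 UTC + 9h = 09:00 Halvik Station standard time.
Daylight saving runs 28 March – 14 September; the standard-time date in Halvik Station, 18 February 2025, is outside that window, so Halvik Station is on standard time at UTC+09:00.
00:00 UTC + 9h = 09:00 Halvik Station.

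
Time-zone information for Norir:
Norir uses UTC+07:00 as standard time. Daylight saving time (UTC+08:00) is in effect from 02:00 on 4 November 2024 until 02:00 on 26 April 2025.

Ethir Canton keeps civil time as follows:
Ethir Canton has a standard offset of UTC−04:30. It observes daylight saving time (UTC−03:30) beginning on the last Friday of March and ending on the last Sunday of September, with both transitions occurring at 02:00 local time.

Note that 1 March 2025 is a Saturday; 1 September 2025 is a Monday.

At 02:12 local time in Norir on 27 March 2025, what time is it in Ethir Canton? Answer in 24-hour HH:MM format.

Daylight saving runs 4 November 2024 – 26 April 2025; 27 March 2025 is inside that window, so Norir is at UTC+08:00.
02:12 Norir − 8h = 18:12 UTC (rolling into the previous day, 26 March 2025).
1 March 2025 is a Saturday, so Fridays fall on 7, 14, 21, 28; the last is March 28.
1 September 2025 is a Monday, so Sundays fall on 7, 14, 21, 28; the last is September 28.
At the standard offset (UTC−04:30), 18:12 UTC − 4h30m = 13:42 Ethir Canton standard time.
The standard-time date in Ethir Canton, 26 March 2025, does not fall between 28 March and 28 September, so daylight saving is not in effect and Ethir Canton is at UTC−04:30.
18:12 UTC − 4h30m = 13:42 Ethir Canton.

13:42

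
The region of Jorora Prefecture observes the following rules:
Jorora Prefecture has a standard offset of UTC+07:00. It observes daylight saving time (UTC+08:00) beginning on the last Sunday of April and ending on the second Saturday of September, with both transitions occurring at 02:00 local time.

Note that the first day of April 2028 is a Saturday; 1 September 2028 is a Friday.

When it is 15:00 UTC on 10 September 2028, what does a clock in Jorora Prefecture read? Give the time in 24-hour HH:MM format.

1 April 2028 is a Saturday, so Sundays fall on 2, 9, 16, 23, 30; the last is April 30.
1 September 2028 is a Friday, so the first Saturday is September 2 and the second is September 9.
At the standard offset (UTC+07:00), 15:00 UTC + 7h = 22:00 Jorora Prefecture standard time.
The standard-time date in Jorora Prefecture, 10 September 2028, is outside the daylight-saving period (30 April – 9 September), so Jorora Prefecture is on standard time, UTC+07:00.
15:00 UTC + 7h = 22:00 local.

22:00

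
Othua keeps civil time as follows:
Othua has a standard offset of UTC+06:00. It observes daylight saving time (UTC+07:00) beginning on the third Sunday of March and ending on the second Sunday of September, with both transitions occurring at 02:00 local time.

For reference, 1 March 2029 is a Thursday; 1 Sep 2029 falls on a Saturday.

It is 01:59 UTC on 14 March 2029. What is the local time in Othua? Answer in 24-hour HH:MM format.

07:59

1 March 2029 is a Thursday, so the first Sunday is March 4 and the third is March 18.
1 September 2029 is a Saturday, so the first Sunday is September 2 and the second is September 9.
At the standard offset (UTC+06:00), 01:59 UTC + 6h = 07:59 Othua standard time.
Daylight saving runs 18 March – 9 September; the standard-time date in Othua, 14 March 2029, is outside that window, so Othua is on standard time at UTC+06:00.
01:59 UTC + 6h = 07:59 local.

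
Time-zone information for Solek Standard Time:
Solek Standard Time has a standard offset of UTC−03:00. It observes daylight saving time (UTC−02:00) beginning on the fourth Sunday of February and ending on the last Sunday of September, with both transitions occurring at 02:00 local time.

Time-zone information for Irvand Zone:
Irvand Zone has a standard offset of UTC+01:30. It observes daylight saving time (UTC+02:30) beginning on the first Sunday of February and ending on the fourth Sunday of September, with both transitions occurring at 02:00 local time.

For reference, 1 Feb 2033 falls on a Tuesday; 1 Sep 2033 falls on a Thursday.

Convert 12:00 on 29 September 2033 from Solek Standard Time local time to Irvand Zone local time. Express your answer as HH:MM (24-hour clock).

16:30

1 February 2033 is a Tuesday, so the first Sunday is February 6 and the fourth is February 27.
1 September 2033 is a Thursday, so Sundays fall on 4, 11, 18, 25; the last is September 25.
Daylight saving runs 27 February – 25 September; 29 September 2033 is outside that window, so Solek Standard Time is on standard time at UTC−03:00.
12:00 Solek Standard Time + 3h = 15:00 UTC.
1 February 2033 is a Tuesday, so the first Sunday is February 6.
1 September 2033 is a Thursday, so the first Sunday is September 4 and the fourth is September 25.
At the standard offset (UTC+01:30), 15:00 UTC + 1h30m = 16:30 Irvand Zone standard time.
The standard-time date in Irvand Zone, 29 September 2033, is outside the daylight-saving period (6 February – 25 September), so Irvand Zone is on standard time, UTC+01:30.
15:00 UTC + 1h30m = 16:30 Irvand Zone.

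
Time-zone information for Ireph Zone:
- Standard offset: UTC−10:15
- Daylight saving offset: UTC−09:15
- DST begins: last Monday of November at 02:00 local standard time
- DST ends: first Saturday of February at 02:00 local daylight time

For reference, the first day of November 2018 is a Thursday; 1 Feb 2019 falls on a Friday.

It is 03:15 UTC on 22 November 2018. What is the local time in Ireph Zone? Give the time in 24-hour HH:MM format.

17:00

1 November 2018 is a Thursday, so Mondays fall on 5, 12, 19, 26; the last is November 26.
1 February 2019 is a Friday, so the first Saturday is February 2.
At the standard offset (UTC−10:15), 03:15 UTC − 10h15m = 17:00 Ireph Zone standard time (rolling into the previous day, 21 November 2018).
The standard-time date in Ireph Zone, 21 November 2018, is outside the daylight-saving period (26 November 2018 – 2 February 2019), so Ireph Zone is on standard time, UTC−10:15.
03:15 UTC − 10h15m = 17:00 local (rolling into the previous day, 21 November 2018).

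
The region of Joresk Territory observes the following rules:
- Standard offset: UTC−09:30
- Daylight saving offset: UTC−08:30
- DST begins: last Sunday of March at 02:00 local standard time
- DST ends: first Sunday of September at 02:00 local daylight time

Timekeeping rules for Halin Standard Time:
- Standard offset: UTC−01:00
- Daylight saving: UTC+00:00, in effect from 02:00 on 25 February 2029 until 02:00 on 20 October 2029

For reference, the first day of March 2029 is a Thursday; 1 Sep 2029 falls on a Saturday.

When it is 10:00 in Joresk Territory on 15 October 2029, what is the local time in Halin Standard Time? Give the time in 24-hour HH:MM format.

1 March 2029 is a Thursday, so Sundays fall on 4, 11, 18, 25; the last is March 25.
1 September 2029 is a Saturday, so the first Sunday is September 2.
Daylight saving runs 25 March – 2 September; 15 October 2029 is outside that window, so Joresk Territory is on standard time at UTC−09:30.
10:00 Joresk Territory + 9h30m = 19:30 UTC.
At the standard offset (UTC−01:00), 19:30 UTC − 1h = 18:30 Halin Standard Time standard time.
The standard-time date in Halin Standard Time, 15 October 2029, lies within the daylight-saving period (25 February – 20 October), so Halin Standard Time is on daylight time, UTC+00:00.
19:30 UTC + 0h = 19:30 Halin Standard Time.

19:30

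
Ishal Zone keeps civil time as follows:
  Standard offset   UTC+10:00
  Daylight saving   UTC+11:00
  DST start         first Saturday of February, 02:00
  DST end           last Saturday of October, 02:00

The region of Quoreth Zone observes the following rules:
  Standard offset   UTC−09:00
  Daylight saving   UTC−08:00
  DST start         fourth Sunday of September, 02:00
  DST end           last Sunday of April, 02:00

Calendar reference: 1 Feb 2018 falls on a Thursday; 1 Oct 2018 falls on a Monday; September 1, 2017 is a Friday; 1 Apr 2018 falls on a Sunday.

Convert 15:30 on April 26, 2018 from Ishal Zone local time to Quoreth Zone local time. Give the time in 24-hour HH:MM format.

20:30

1 February 2018 is a Thursday, so the first Saturday is February 3.
1 October 2018 is a Monday, so Saturdays fall on 6, 13, 20, 27; the last is October 27.
April 26, 2018 lies within the daylight-saving period (3 February – 27 October), so Ishal Zone is on daylight time, UTC+11:00.
15:30 Ishal Zone − 11h = 04:30 UTC.
1 September 2017 is a Friday, so the first Sunday is September 3 and the fourth is September 24.
1 April 2018 is a Sunday, so Sundays fall on 1, 8, 15, 22, 29; the last is April 29.
At the standard offset (UTC−09:00), 04:30 UTC − 9h = 19:30 Quoreth Zone standard time (rolling into the previous day, 25 April 2018).
The standard-time date in Quoreth Zone, April 25, 2018, lies within the daylight-saving period (24 September 2017 – 29 April 2018), so Quoreth Zone is on daylight time, UTC−08:00.
04:30 UTC − 8h = 20:30 Quoreth Zone (rolling into the previous day, 25 April 2018).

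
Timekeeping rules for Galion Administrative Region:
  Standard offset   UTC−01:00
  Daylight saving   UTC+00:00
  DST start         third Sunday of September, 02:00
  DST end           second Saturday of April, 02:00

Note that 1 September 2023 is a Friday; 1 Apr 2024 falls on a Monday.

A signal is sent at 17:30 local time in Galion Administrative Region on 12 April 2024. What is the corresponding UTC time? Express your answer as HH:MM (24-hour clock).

1 September 2023 is a Friday, so the first Sunday is September 3 and the third is September 17.
1 April 2024 is a Monday, so the first Saturday is April 6 and the second is April 13.
12 April 2024 falls between 17 September 2023 and 13 April 2024, so daylight saving is in effect and Galion Administrative Region is at UTC+00:00.
17:30 local − 0h = 17:30 UTC.

17:30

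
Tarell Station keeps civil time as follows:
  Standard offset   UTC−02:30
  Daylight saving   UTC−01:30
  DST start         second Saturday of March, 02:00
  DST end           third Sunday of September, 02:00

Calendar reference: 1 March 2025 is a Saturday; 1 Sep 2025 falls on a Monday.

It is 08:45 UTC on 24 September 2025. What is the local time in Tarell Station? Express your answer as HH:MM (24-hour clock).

06:15

1 March 2025 is a Saturday, so the first Saturday is March 1 and the second is March 8.
1 September 2025 is a Monday, so the first Sunday is September 7 and the third is September 21.
At the standard offset (UTC−02:30), 08:45 UTC − 2h30m = 06:15 Tarell Station standard time.
The standard-time date in Tarell Station, 24 September 2025, is outside the daylight-saving period (8 March – 21 September), so Tarell Station is on standard time, UTC−02:30.
08:45 UTC − 2h30m = 06:15 local.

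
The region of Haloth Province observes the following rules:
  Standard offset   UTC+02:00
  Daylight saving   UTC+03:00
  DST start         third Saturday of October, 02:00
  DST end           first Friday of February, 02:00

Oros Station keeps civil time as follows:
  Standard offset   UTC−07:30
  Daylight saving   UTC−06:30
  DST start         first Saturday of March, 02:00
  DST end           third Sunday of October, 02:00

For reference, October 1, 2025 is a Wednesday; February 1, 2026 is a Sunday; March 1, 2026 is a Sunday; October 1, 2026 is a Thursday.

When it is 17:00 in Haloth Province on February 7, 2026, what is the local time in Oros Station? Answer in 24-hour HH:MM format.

07:30

1 October 2025 is a Wednesday, so the first Saturday is October 4 and the third is October 18.
1 February 2026 is a Sunday, so the first Friday is February 6.
Daylight saving runs 18 October 2025 – 6 February 2026; February 7, 2026 is outside that window, so Haloth Province is on standard time at UTC+02:00.
17:00 Haloth Province − 2h = 15:00 UTC.
1 March 2026 is a Sunday, so the first Saturday is March 7.
1 October 2026 is a Thursday, so the first Sunday is October 4 and the third is October 18.
At the standard offset (UTC−07:30), 15:00 UTC − 7h30m = 07:30 Oros Station standard time.
Daylight saving runs 7 March – 18 October; the standard-time date in Oros Station, February 7, 2026, is outside that window, so Oros Station is on standard time at UTC−07:30.
15:00 UTC − 7h30m = 07:30 Oros Station.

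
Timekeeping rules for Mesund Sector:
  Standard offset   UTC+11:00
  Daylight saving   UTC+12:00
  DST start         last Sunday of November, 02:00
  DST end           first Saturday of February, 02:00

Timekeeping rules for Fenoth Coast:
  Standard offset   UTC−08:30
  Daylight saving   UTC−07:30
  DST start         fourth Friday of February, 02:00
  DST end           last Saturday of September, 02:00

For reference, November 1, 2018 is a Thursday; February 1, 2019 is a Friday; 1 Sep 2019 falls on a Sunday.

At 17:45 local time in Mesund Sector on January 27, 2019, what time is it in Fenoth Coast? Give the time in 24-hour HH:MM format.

21:15

1 November 2018 is a Thursday, so Sundays fall on 4, 11, 18, 25; the last is November 25.
1 February 2019 is a Friday, so the first Saturday is February 2.
January 27, 2019 falls between 25 November 2018 and 2 February 2019, so daylight saving is in effect and Mesund Sector is at UTC+12:00.
17:45 Mesund Sector − 12h = 05:45 UTC.
1 February 2019 is a Friday, so the first Friday is February 1 and the fourth is February 22.
1 September 2019 is a Sunday, so Saturdays fall on 7, 14, 21, 28; the last is September 28.
At the standard offset (UTC−08:30), 05:45 UTC − 8h30m = 21:15 Fenoth Coast standard time (rolling into the previous day, 26 January 2019).
The standard-time date in Fenoth Coast, January 26, 2019, is outside the daylight-saving period (22 February – 28 September), so Fenoth Coast is on standard time, UTC−08:30.
05:45 UTC − 8h30m = 21:15 Fenoth Coast (rolling into the previous day, 26 January 2019).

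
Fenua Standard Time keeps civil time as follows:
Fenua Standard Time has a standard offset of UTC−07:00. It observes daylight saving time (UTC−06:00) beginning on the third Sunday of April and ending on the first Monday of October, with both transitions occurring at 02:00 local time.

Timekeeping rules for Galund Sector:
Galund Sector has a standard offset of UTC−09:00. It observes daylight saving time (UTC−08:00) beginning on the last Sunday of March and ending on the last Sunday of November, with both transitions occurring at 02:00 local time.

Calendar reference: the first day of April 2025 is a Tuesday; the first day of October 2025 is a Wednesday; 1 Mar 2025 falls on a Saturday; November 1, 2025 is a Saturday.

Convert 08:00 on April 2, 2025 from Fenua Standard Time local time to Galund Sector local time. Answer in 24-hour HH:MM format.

1 April 2025 is a Tuesday, so the first Sunday is April 6 and the third is April 20.
1 October 2025 is a Wednesday, so the first Monday is October 6.
April 2, 2025 is outside the daylight-saving period (20 April – 6 October), so Fenua Standard Time is on standard time, UTC−07:00.
08:00 Fenua Standard Time + 7h = 15:00 UTC.
1 March 2025 is a Saturday, so Sundays fall on 2, 9, 16, 23, 30; the last is March 30.
1 November 2025 is a Saturday, so Sundays fall on 2, 9, 16, 23, 30; the last is November 30.
At the standard offset (UTC−09:00), 15:00 UTC − 9h = 06:00 Galund Sector standard time.
Daylight saving runs 30 March – 30 November; the standard-time date in Galund Sector, April 2, 2025, is inside that window, so Galund Sector is at UTC−08:00.
15:00 UTC − 8h = 07:00 Galund Sector.

07:00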